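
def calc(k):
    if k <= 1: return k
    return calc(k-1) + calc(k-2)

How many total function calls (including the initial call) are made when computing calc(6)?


Let C(n) = total calls for calc(n)
C(0) = 1, C(1) = 1
C(2) = 1 + C(1) + C(0) = 1 + 1 + 1 = 3
C(3) = 1 + C(2) + C(1) = 1 + 3 + 1 = 5
C(4) = 1 + C(3) + C(2) = 1 + 5 + 3 = 9
C(5) = 1 + C(4) + C(3) = 1 + 9 + 5 = 15
C(6) = 1 + C(5) + C(4) = 1 + 15 + 9 = 25

25


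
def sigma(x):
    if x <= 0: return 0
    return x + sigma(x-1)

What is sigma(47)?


sigma(47)
= 47 + 46 + 45 + 44 + 43 + 42 + 41 + 40 + 39 + 38 + 37 + 36 + 35 + 34 + 33 + 32 + 31 + 30 + 29 + 28 + 27 + 26 + 25 + 24 + 23 + 22 + 21 + 20 + 19 + 18 + 17 + 16 + 15 + 14 + 13 + 12 + 11 + 10 + 9 + 8 + 7 + 6 + 5 + 4 + 3 + 2 + 1 + sigma(0)
= 47 + 46 + 45 + 44 + 43 + 42 + 41 + 40 + 39 + 38 + 37 + 36 + 35 + 34 + 33 + 32 + 31 + 30 + 29 + 28 + 27 + 26 + 25 + 24 + 23 + 22 + 21 + 20 + 19 + 18 + 17 + 16 + 15 + 14 + 13 + 12 + 11 + 10 + 9 + 8 + 7 + 6 + 5 + 4 + 3 + 2 + 1 + 0
= 1128

1128


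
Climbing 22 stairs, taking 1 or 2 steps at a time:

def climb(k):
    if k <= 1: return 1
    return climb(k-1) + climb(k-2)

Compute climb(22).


Building up from base cases:
climb(0) = 1
climb(1) = 1
climb(2) = climb(1) + climb(0) = 1 + 1 = 2
climb(3) = climb(2) + climb(1) = 2 + 1 = 3
climb(4) = climb(3) + climb(2) = 3 + 2 = 5
climb(5) = climb(4) + climb(3) = 5 + 3 = 8
climb(6) = climb(5) + climb(4) = 8 + 5 = 13
climb(7) = climb(6) + climb(5) = 13 + 8 = 21
climb(8) = climb(7) + climb(6) = 21 + 13 = 34
climb(9) = climb(8) + climb(7) = 34 + 21 = 55
climb(10) = climb(9) + climb(8) = 55 + 34 = 89
climb(11) = climb(10) + climb(9) = 89 + 55 = 144
climb(12) = climb(11) + climb(10) = 144 + 89 = 233
climb(13) = climb(12) + climb(11) = 233 + 144 = 377
climb(14) = climb(13) + climb(12) = 377 + 233 = 610
climb(15) = climb(14) + climb(13) = 610 + 377 = 987
climb(16) = climb(15) + climb(14) = 987 + 610 = 1597
climb(17) = climb(16) + climb(15) = 1597 + 987 = 2584
climb(18) = climb(17) + climb(16) = 2584 + 1597 = 4181
climb(19) = climb(18) + climb(17) = 4181 + 2584 = 6765
climb(20) = climb(19) + climb(18) = 6765 + 4181 = 10946
climb(21) = climb(20) + climb(19) = 10946 + 6765 = 17711
climb(22) = climb(21) + climb(20) = 17711 + 10946 = 28657

28657


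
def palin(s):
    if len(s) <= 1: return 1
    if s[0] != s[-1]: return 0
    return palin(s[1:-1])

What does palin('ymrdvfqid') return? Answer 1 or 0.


palin('ymrdvfqid'): s[0]='y' != s[-1]='d' -> return 0
Result: 0 (not a palindrome)

0


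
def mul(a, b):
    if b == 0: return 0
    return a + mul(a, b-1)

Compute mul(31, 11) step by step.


mul(31, 11) = 31 + mul(31, 10)
mul(31, 10) = 31 + mul(31, 9)
mul(31, 9) = 31 + mul(31, 8)
mul(31, 8) = 31 + mul(31, 7)
mul(31, 7) = 31 + mul(31, 6)
mul(31, 6) = 31 + mul(31, 5)
mul(31, 5) = 31 + mul(31, 4)
mul(31, 4) = 31 + mul(31, 3)
mul(31, 3) = 31 + mul(31, 2)
mul(31, 2) = 31 + mul(31, 1)
mul(31, 1) = 31 + mul(31, 0)
mul(31, 0) = 0  (base case)
Total: 31 + 31 + 31 + 31 + 31 + 31 + 31 + 31 + 31 + 31 + 31 + 0 = 341

341


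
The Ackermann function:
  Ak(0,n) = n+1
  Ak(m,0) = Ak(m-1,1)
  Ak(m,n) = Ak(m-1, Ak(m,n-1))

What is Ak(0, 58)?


Ak(0, 58) = 59
Result: Ak(0, 58) = 59

59


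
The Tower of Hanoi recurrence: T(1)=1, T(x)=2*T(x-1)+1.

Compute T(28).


T(28) = 2 * T(27) + 1
T(27) = 2 * T(26) + 1
T(26) = 2 * T(25) + 1
T(25) = 2 * T(24) + 1
T(24) = 2 * T(23) + 1
T(23) = 2 * T(22) + 1
T(22) = 2 * T(21) + 1
T(21) = 2 * T(20) + 1
T(20) = 2 * T(19) + 1
T(19) = 2 * T(18) + 1
T(18) = 2 * T(17) + 1
T(17) = 2 * T(16) + 1
T(16) = 2 * T(15) + 1
T(15) = 2 * T(14) + 1
T(14) = 2 * T(13) + 1
T(13) = 2 * T(12) + 1
T(12) = 2 * T(11) + 1
T(11) = 2 * T(10) + 1
T(10) = 2 * T(9) + 1
T(9) = 2 * T(8) + 1
T(8) = 2 * T(7) + 1
T(7) = 2 * T(6) + 1
T(6) = 2 * T(5) + 1
T(5) = 2 * T(4) + 1
T(4) = 2 * T(3) + 1
T(3) = 2 * T(2) + 1
T(2) = 2 * T(1) + 1
T(1) = 1  (base case)
T(2) = 2 * 1 + 1 = 3
T(3) = 2 * 3 + 1 = 7
T(4) = 2 * 7 + 1 = 15
T(5) = 2 * 15 + 1 = 31
T(6) = 2 * 31 + 1 = 63
T(7) = 2 * 63 + 1 = 127
T(8) = 2 * 127 + 1 = 255
T(9) = 2 * 255 + 1 = 511
T(10) = 2 * 511 + 1 = 1023
T(11) = 2 * 1023 + 1 = 2047
T(12) = 2 * 2047 + 1 = 4095
T(13) = 2 * 4095 + 1 = 8191
T(14) = 2 * 8191 + 1 = 16383
T(15) = 2 * 16383 + 1 = 32767
T(16) = 2 * 32767 + 1 = 65535
T(17) = 2 * 65535 + 1 = 131071
T(18) = 2 * 131071 + 1 = 262143
T(19) = 2 * 262143 + 1 = 524287
T(20) = 2 * 524287 + 1 = 1048575
T(21) = 2 * 1048575 + 1 = 2097151
T(22) = 2 * 2097151 + 1 = 4194303
T(23) = 2 * 4194303 + 1 = 8388607
T(24) = 2 * 8388607 + 1 = 16777215
T(25) = 2 * 16777215 + 1 = 33554431
T(26) = 2 * 33554431 + 1 = 67108863
T(27) = 2 * 67108863 + 1 = 134217727
T(28) = 2 * 134217727 + 1 = 268435455

268435455


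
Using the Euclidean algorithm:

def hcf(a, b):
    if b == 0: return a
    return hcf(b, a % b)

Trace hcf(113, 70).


hcf(113, 70) = hcf(70, 43)
hcf(70, 43) = hcf(43, 27)
hcf(43, 27) = hcf(27, 16)
hcf(27, 16) = hcf(16, 11)
hcf(16, 11) = hcf(11, 5)
hcf(11, 5) = hcf(5, 1)
hcf(5, 1) = hcf(1, 0)
hcf(1, 0) = 1  (base case)

1


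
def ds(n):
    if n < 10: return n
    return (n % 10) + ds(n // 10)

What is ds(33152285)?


ds(33152285) = 5 + ds(3315228)
ds(3315228) = 8 + ds(331522)
ds(331522) = 2 + ds(33152)
ds(33152) = 2 + ds(3315)
ds(3315) = 5 + ds(331)
ds(331) = 1 + ds(33)
ds(33) = 3 + ds(3)
ds(3) = 3  (base case)
Total: 5 + 8 + 2 + 2 + 5 + 1 + 3 + 3 = 29

29


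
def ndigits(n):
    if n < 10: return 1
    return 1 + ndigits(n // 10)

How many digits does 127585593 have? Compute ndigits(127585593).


ndigits(127585593) = 1 + ndigits(12758559)
ndigits(12758559) = 1 + ndigits(1275855)
ndigits(1275855) = 1 + ndigits(127585)
ndigits(127585) = 1 + ndigits(12758)
ndigits(12758) = 1 + ndigits(1275)
ndigits(1275) = 1 + ndigits(127)
ndigits(127) = 1 + ndigits(12)
ndigits(12) = 1 + ndigits(1)
ndigits(1) = 1  (base case: 1 < 10)
Unwinding: 1 + 1 + 1 + 1 + 1 + 1 + 1 + 1 + 1 = 9

9


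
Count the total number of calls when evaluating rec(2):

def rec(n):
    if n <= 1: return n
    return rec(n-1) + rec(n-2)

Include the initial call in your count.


Let C(n) = total calls for rec(n)
C(0) = 1, C(1) = 1
C(2) = 1 + C(1) + C(0) = 1 + 1 + 1 = 3

3


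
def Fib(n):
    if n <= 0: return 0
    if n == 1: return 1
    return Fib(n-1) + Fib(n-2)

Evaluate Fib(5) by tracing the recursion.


Computing Fib(5) bottom-up:
Fib(0) = 0
Fib(1) = 1
Fib(2) = Fib(1) + Fib(0) = 1 + 0 = 1
Fib(3) = Fib(2) + Fib(1) = 1 + 1 = 2
Fib(4) = Fib(3) + Fib(2) = 2 + 1 = 3
Fib(5) = Fib(4) + Fib(3) = 3 + 2 = 5

5


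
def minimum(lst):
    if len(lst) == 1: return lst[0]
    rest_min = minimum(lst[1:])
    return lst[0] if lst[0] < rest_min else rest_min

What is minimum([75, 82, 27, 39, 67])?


minimum([75, 82, 27, 39, 67]): compare 75 with minimum([82, 27, 39, 67])
minimum([82, 27, 39, 67]): compare 82 with minimum([27, 39, 67])
minimum([27, 39, 67]): compare 27 with minimum([39, 67])
minimum([39, 67]): compare 39 with minimum([67])
minimum([67]) = 67  (base case)
Compare 39 with 67 -> 39
Compare 27 with 39 -> 27
Compare 82 with 27 -> 27
Compare 75 with 27 -> 27

27


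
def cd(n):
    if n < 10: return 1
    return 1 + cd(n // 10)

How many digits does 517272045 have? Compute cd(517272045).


cd(517272045) = 1 + cd(51727204)
cd(51727204) = 1 + cd(5172720)
cd(5172720) = 1 + cd(517272)
cd(517272) = 1 + cd(51727)
cd(51727) = 1 + cd(5172)
cd(5172) = 1 + cd(517)
cd(517) = 1 + cd(51)
cd(51) = 1 + cd(5)
cd(5) = 1  (base case: 5 < 10)
Unwinding: 1 + 1 + 1 + 1 + 1 + 1 + 1 + 1 + 1 = 9

9


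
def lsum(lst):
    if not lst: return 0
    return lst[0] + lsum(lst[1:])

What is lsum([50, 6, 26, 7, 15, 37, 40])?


lsum([50, 6, 26, 7, 15, 37, 40]) = 50 + lsum([6, 26, 7, 15, 37, 40])
lsum([6, 26, 7, 15, 37, 40]) = 6 + lsum([26, 7, 15, 37, 40])
lsum([26, 7, 15, 37, 40]) = 26 + lsum([7, 15, 37, 40])
lsum([7, 15, 37, 40]) = 7 + lsum([15, 37, 40])
lsum([15, 37, 40]) = 15 + lsum([37, 40])
lsum([37, 40]) = 37 + lsum([40])
lsum([40]) = 40 + lsum([])
lsum([]) = 0  (base case)
Total: 50 + 6 + 26 + 7 + 15 + 37 + 40 + 0 = 181

181


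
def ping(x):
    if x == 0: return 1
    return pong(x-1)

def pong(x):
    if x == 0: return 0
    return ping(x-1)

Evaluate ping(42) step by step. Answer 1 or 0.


ping(42) = pong(41)
pong(41) = ping(40)
ping(40) = pong(39)
pong(39) = ping(38)
ping(38) = pong(37)
pong(37) = ping(36)
ping(36) = pong(35)
pong(35) = ping(34)
ping(34) = pong(33)
pong(33) = ping(32)
ping(32) = pong(31)
pong(31) = ping(30)
ping(30) = pong(29)
pong(29) = ping(28)
ping(28) = pong(27)
pong(27) = ping(26)
ping(26) = pong(25)
pong(25) = ping(24)
ping(24) = pong(23)
pong(23) = ping(22)
ping(22) = pong(21)
pong(21) = ping(20)
ping(20) = pong(19)
pong(19) = ping(18)
ping(18) = pong(17)
pong(17) = ping(16)
ping(16) = pong(15)
pong(15) = ping(14)
ping(14) = pong(13)
pong(13) = ping(12)
ping(12) = pong(11)
pong(11) = ping(10)
ping(10) = pong(9)
pong(9) = ping(8)
ping(8) = pong(7)
pong(7) = ping(6)
ping(6) = pong(5)
pong(5) = ping(4)
ping(4) = pong(3)
pong(3) = ping(2)
ping(2) = pong(1)
pong(1) = ping(0)
ping(0) = 1  (base case)
Result: 1

1


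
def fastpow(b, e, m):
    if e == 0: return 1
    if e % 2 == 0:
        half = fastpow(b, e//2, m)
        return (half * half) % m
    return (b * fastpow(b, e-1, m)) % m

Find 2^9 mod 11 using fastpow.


fastpow(2, 9, 11): e is odd, compute fastpow(2, 8, 11)
  fastpow(2, 8, 11): e is even, compute fastpow(2, 4, 11)
    fastpow(2, 4, 11): e is even, compute fastpow(2, 2, 11)
      fastpow(2, 2, 11): e is even, compute fastpow(2, 1, 11)
        fastpow(2, 1, 11): e is odd, compute fastpow(2, 0, 11)
          fastpow(2, 0, 11) = 1
        (2 * 1) % 11 = 2
      half=2, (2*2) % 11 = 4
    half=4, (4*4) % 11 = 5
  half=5, (5*5) % 11 = 3
(2 * 3) % 11 = 6

6


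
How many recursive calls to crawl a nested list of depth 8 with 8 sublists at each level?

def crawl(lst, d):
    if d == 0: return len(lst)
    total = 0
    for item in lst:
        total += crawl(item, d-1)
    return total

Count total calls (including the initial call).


At depth 0 (root): 1 call
At depth 1: each of 1 parents calls crawl on 8 children = 8 calls
At depth 2: each of 8 parents calls crawl on 8 children = 64 calls
At depth 3: each of 64 parents calls crawl on 8 children = 512 calls
At depth 4: each of 512 parents calls crawl on 8 children = 4096 calls
At depth 5: each of 4096 parents calls crawl on 8 children = 32768 calls
At depth 6: each of 32768 parents calls crawl on 8 children = 262144 calls
At depth 7: each of 262144 parents calls crawl on 8 children = 2097152 calls
At depth 8: each of 2097152 parents calls crawl on 8 children = 16777216 calls
Total: 1 + 8 + 64 + 512 + 4096 + 32768 + 262144 + 2097152 + 16777216 = 19173961

19173961


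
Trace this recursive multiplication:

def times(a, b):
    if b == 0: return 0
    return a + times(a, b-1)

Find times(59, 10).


times(59, 10) = 59 + times(59, 9)
times(59, 9) = 59 + times(59, 8)
times(59, 8) = 59 + times(59, 7)
times(59, 7) = 59 + times(59, 6)
times(59, 6) = 59 + times(59, 5)
times(59, 5) = 59 + times(59, 4)
times(59, 4) = 59 + times(59, 3)
times(59, 3) = 59 + times(59, 2)
times(59, 2) = 59 + times(59, 1)
times(59, 1) = 59 + times(59, 0)
times(59, 0) = 0  (base case)
Total: 59 + 59 + 59 + 59 + 59 + 59 + 59 + 59 + 59 + 59 + 0 = 590

590


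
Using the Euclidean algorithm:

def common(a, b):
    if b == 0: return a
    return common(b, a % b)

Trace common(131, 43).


common(131, 43) = common(43, 2)
common(43, 2) = common(2, 1)
common(2, 1) = common(1, 0)
common(1, 0) = 1  (base case)

1


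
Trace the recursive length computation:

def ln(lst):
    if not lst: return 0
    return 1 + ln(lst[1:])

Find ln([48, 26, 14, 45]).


ln([48, 26, 14, 45]) = 1 + ln([26, 14, 45])
ln([26, 14, 45]) = 1 + ln([14, 45])
ln([14, 45]) = 1 + ln([45])
ln([45]) = 1 + ln([])
ln([]) = 0  (base case)
Unwinding: 1 + 1 + 1 + 1 + 0 = 4

4


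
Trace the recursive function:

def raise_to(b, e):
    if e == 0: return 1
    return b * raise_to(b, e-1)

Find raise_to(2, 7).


raise_to(2, 7)
= 2 * raise_to(2, 6)
= 2 * 2 * raise_to(2, 5)
= 2 * 2 * 2 * raise_to(2, 4)
= 2 * 2 * 2 * 2 * raise_to(2, 3)
= 2 * 2 * 2 * 2 * 2 * raise_to(2, 2)
= 2 * 2 * 2 * 2 * 2 * 2 * raise_to(2, 1)
= 2 * 2 * 2 * 2 * 2 * 2 * 2 * raise_to(2, 0)
= 2 * 2 * 2 * 2 * 2 * 2 * 2 * 1
= 128

128


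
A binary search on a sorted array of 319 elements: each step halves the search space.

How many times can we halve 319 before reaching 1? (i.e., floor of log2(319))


319 / 2 = 159
159 / 2 = 79
79 / 2 = 39
39 / 2 = 19
19 / 2 = 9
9 / 2 = 4
4 / 2 = 2
2 / 2 = 1
Reached 1 after 8 halvings

8


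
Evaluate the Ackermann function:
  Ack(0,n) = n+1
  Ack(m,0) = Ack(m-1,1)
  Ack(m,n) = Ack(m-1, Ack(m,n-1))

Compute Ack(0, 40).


Ack(0, 40) = 41
Result: Ack(0, 40) = 41

41


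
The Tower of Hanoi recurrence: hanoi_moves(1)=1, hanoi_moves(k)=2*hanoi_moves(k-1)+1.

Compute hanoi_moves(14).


hanoi_moves(14) = 2 * hanoi_moves(13) + 1
hanoi_moves(13) = 2 * hanoi_moves(12) + 1
hanoi_moves(12) = 2 * hanoi_moves(11) + 1
hanoi_moves(11) = 2 * hanoi_moves(10) + 1
hanoi_moves(10) = 2 * hanoi_moves(9) + 1
hanoi_moves(9) = 2 * hanoi_moves(8) + 1
hanoi_moves(8) = 2 * hanoi_moves(7) + 1
hanoi_moves(7) = 2 * hanoi_moves(6) + 1
hanoi_moves(6) = 2 * hanoi_moves(5) + 1
hanoi_moves(5) = 2 * hanoi_moves(4) + 1
hanoi_moves(4) = 2 * hanoi_moves(3) + 1
hanoi_moves(3) = 2 * hanoi_moves(2) + 1
hanoi_moves(2) = 2 * hanoi_moves(1) + 1
hanoi_moves(1) = 1  (base case)
hanoi_moves(2) = 2 * 1 + 1 = 3
hanoi_moves(3) = 2 * 3 + 1 = 7
hanoi_moves(4) = 2 * 7 + 1 = 15
hanoi_moves(5) = 2 * 15 + 1 = 31
hanoi_moves(6) = 2 * 31 + 1 = 63
hanoi_moves(7) = 2 * 63 + 1 = 127
hanoi_moves(8) = 2 * 127 + 1 = 255
hanoi_moves(9) = 2 * 255 + 1 = 511
hanoi_moves(10) = 2 * 511 + 1 = 1023
hanoi_moves(11) = 2 * 1023 + 1 = 2047
hanoi_moves(12) = 2 * 2047 + 1 = 4095
hanoi_moves(13) = 2 * 4095 + 1 = 8191
hanoi_moves(14) = 2 * 8191 + 1 = 16383

16383


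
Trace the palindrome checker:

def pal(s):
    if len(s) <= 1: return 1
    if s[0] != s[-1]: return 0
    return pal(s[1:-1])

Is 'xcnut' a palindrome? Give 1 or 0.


pal('xcnut'): s[0]='x' != s[-1]='t' -> return 0
Result: 0 (not a palindrome)

0


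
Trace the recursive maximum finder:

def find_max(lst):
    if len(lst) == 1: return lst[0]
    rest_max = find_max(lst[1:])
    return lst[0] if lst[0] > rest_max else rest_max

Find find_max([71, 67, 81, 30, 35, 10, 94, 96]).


find_max([71, 67, 81, 30, 35, 10, 94, 96]): compare 71 with find_max([67, 81, 30, 35, 10, 94, 96])
find_max([67, 81, 30, 35, 10, 94, 96]): compare 67 with find_max([81, 30, 35, 10, 94, 96])
find_max([81, 30, 35, 10, 94, 96]): compare 81 with find_max([30, 35, 10, 94, 96])
find_max([30, 35, 10, 94, 96]): compare 30 with find_max([35, 10, 94, 96])
find_max([35, 10, 94, 96]): compare 35 with find_max([10, 94, 96])
find_max([10, 94, 96]): compare 10 with find_max([94, 96])
find_max([94, 96]): compare 94 with find_max([96])
find_max([96]) = 96  (base case)
Compare 94 with 96 -> 96
Compare 10 with 96 -> 96
Compare 35 with 96 -> 96
Compare 30 with 96 -> 96
Compare 81 with 96 -> 96
Compare 67 with 96 -> 96
Compare 71 with 96 -> 96

96


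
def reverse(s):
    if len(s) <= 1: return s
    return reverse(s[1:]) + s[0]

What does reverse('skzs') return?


reverse('skzs') = reverse('kzs') + 's'
reverse('kzs') = reverse('zs') + 'k'
reverse('zs') = reverse('s') + 'z'
reverse('s') = 's'  (base case)
Concatenating: 's' + 'z' + 'k' + 's' = 'szks'

szks


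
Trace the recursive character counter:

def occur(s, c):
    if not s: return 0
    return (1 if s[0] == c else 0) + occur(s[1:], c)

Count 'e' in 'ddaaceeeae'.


s[0]='d' != 'e' -> 0
s[0]='d' != 'e' -> 0
s[0]='a' != 'e' -> 0
s[0]='a' != 'e' -> 0
s[0]='c' != 'e' -> 0
s[0]='e' == 'e' -> 1
s[0]='e' == 'e' -> 1
s[0]='e' == 'e' -> 1
s[0]='a' != 'e' -> 0
s[0]='e' == 'e' -> 1
Sum: 0 + 0 + 0 + 0 + 0 + 1 + 1 + 1 + 0 + 1 = 4

4


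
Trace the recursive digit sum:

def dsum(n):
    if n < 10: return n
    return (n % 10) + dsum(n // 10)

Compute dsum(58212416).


dsum(58212416) = 6 + dsum(5821241)
dsum(5821241) = 1 + dsum(582124)
dsum(582124) = 4 + dsum(58212)
dsum(58212) = 2 + dsum(5821)
dsum(5821) = 1 + dsum(582)
dsum(582) = 2 + dsum(58)
dsum(58) = 8 + dsum(5)
dsum(5) = 5  (base case)
Total: 6 + 1 + 4 + 2 + 1 + 2 + 8 + 5 = 29

29


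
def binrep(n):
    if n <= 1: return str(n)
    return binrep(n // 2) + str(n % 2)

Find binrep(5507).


binrep(5507) = binrep(2753) + '1'
binrep(2753) = binrep(1376) + '1'
binrep(1376) = binrep(688) + '0'
binrep(688) = binrep(344) + '0'
binrep(344) = binrep(172) + '0'
binrep(172) = binrep(86) + '0'
binrep(86) = binrep(43) + '0'
binrep(43) = binrep(21) + '1'
binrep(21) = binrep(10) + '1'
binrep(10) = binrep(5) + '0'
binrep(5) = binrep(2) + '1'
binrep(2) = binrep(1) + '0'
binrep(1) = '1'  (base case)
Concatenating: '1' + '0' + '1' + '0' + '1' + '1' + '0' + '0' + '0' + '0' + '0' + '1' + '1' = '1010110000011'

1010110000011


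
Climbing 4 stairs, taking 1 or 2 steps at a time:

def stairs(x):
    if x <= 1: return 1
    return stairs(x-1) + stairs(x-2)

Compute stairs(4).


Building up from base cases:
stairs(0) = 1
stairs(1) = 1
stairs(2) = stairs(1) + stairs(0) = 1 + 1 = 2
stairs(3) = stairs(2) + stairs(1) = 2 + 1 = 3
stairs(4) = stairs(3) + stairs(2) = 3 + 2 = 5

5


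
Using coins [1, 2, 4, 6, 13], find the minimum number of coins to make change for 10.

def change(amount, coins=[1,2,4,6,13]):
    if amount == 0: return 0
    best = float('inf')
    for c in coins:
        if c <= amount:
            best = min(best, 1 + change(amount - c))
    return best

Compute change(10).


Building up with DP:
change(0) = 0
change(1) = min(1+change(0)=1+0=1) = 1
change(2) = min(1+change(1)=1+1=2, 1+change(0)=1+0=1) = 1
change(3) = min(1+change(2)=1+1=2, 1+change(1)=1+1=2) = 2
change(4) = min(1+change(3)=1+2=3, 1+change(2)=1+1=2, 1+change(0)=1+0=1) = 1
change(5) = min(1+change(4)=1+1=2, 1+change(3)=1+2=3, 1+change(1)=1+1=2) = 2
change(6) = min(1+change(5)=1+2=3, 1+change(4)=1+1=2, 1+change(2)=1+1=2, 1+change(0)=1+0=1) = 1
change(7) = min(1+change(6)=1+1=2, 1+change(5)=1+2=3, 1+change(3)=1+2=3, 1+change(1)=1+1=2) = 2
change(8) = min(1+change(7)=1+2=3, 1+change(6)=1+1=2, 1+change(4)=1+1=2, 1+change(2)=1+1=2) = 2
change(9) = min(1+change(8)=1+2=3, 1+change(7)=1+2=3, 1+change(5)=1+2=3, 1+change(3)=1+2=3) = 3
change(10) = min(1+change(9)=1+3=4, 1+change(8)=1+2=3, 1+change(6)=1+1=2, 1+change(4)=1+1=2) = 2

2


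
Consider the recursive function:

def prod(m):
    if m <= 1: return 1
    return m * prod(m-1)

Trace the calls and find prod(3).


prod(3)
= 3 * prod(2)
= 3 * 2 * prod(1)
= 3 * 2 * 1
= 6

6


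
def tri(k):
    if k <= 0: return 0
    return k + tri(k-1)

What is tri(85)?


tri(85)
= 85 + 84 + 83 + 82 + 81 + 80 + 79 + 78 + 77 + 76 + 75 + 74 + 73 + 72 + 71 + 70 + 69 + 68 + 67 + 66 + 65 + 64 + 63 + 62 + 61 + 60 + 59 + 58 + 57 + 56 + 55 + 54 + 53 + 52 + 51 + 50 + 49 + 48 + 47 + 46 + 45 + 44 + 43 + 42 + 41 + 40 + 39 + 38 + 37 + 36 + 35 + 34 + 33 + 32 + 31 + 30 + 29 + 28 + 27 + 26 + 25 + 24 + 23 + 22 + 21 + 20 + 19 + 18 + 17 + 16 + 15 + 14 + 13 + 12 + 11 + 10 + 9 + 8 + 7 + 6 + 5 + 4 + 3 + 2 + 1 + tri(0)
= 85 + 84 + 83 + 82 + 81 + 80 + 79 + 78 + 77 + 76 + 75 + 74 + 73 + 72 + 71 + 70 + 69 + 68 + 67 + 66 + 65 + 64 + 63 + 62 + 61 + 60 + 59 + 58 + 57 + 56 + 55 + 54 + 53 + 52 + 51 + 50 + 49 + 48 + 47 + 46 + 45 + 44 + 43 + 42 + 41 + 40 + 39 + 38 + 37 + 36 + 35 + 34 + 33 + 32 + 31 + 30 + 29 + 28 + 27 + 26 + 25 + 24 + 23 + 22 + 21 + 20 + 19 + 18 + 17 + 16 + 15 + 14 + 13 + 12 + 11 + 10 + 9 + 8 + 7 + 6 + 5 + 4 + 3 + 2 + 1 + 0
= 3655

3655


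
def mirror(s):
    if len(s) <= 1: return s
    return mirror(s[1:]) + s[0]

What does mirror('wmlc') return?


mirror('wmlc') = mirror('mlc') + 'w'
mirror('mlc') = mirror('lc') + 'm'
mirror('lc') = mirror('c') + 'l'
mirror('c') = 'c'  (base case)
Concatenating: 'c' + 'l' + 'm' + 'w' = 'clmw'

clmw


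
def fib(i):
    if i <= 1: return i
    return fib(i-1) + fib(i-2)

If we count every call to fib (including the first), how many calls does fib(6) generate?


Let C(n) = total calls for fib(n)
C(0) = 1, C(1) = 1
C(2) = 1 + C(1) + C(0) = 1 + 1 + 1 = 3
C(3) = 1 + C(2) + C(1) = 1 + 3 + 1 = 5
C(4) = 1 + C(3) + C(2) = 1 + 5 + 3 = 9
C(5) = 1 + C(4) + C(3) = 1 + 9 + 5 = 15
C(6) = 1 + C(5) + C(4) = 1 + 15 + 9 = 25

25


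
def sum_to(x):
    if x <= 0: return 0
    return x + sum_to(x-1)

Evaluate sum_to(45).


sum_to(45)
= 45 + 44 + 43 + 42 + 41 + 40 + 39 + 38 + 37 + 36 + 35 + 34 + 33 + 32 + 31 + 30 + 29 + 28 + 27 + 26 + 25 + 24 + 23 + 22 + 21 + 20 + 19 + 18 + 17 + 16 + 15 + 14 + 13 + 12 + 11 + 10 + 9 + 8 + 7 + 6 + 5 + 4 + 3 + 2 + 1 + sum_to(0)
= 45 + 44 + 43 + 42 + 41 + 40 + 39 + 38 + 37 + 36 + 35 + 34 + 33 + 32 + 31 + 30 + 29 + 28 + 27 + 26 + 25 + 24 + 23 + 22 + 21 + 20 + 19 + 18 + 17 + 16 + 15 + 14 + 13 + 12 + 11 + 10 + 9 + 8 + 7 + 6 + 5 + 4 + 3 + 2 + 1 + 0
= 1035

1035


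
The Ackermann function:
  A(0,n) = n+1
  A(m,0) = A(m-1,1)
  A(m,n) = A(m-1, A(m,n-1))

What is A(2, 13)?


A(2, 13) = A(1, A(2, 12))
  A(2, 12) = A(1, A(2, 11))
    A(2, 11) = A(1, A(2, 10))
      A(2, 10) = A(1, A(2, 9))
        A(2, 9) = A(1, A(2, 8))
          A(2, 8) = A(1, A(2, 7))
          A(2, 7) = A(1, A(2, 6))
          A(2, 6) = A(1, A(2, 5))
          A(2, 5) = A(1, A(2, 4))
          A(2, 4) = A(1, A(2, 3))
          A(2, 3) = A(1, A(2, 2))
          A(2, 2) = A(1, A(2, 1))
          A(2, 1) = A(1, A(2, 0))
          A(2, 0) = A(1, 1)
          A(1, 1) = A(0, A(1, 0))
          A(1, 0) = A(0, 1)
          A(0, 1) = 2
            = A(0, 2)
          A(0, 2) = 3
            = A(1, 3)
          A(1, 3) = A(0, A(1, 2))
          A(1, 2) = A(0, A(1, 1))
          A(1, 1) = A(0, A(1, 0))
          A(1, 0) = A(0, 1)
          A(0, 1) = 2
... (trace truncated)
Result: A(2, 13) = 29

29


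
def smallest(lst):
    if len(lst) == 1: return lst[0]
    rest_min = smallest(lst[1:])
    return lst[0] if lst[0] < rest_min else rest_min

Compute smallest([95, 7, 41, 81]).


smallest([95, 7, 41, 81]): compare 95 with smallest([7, 41, 81])
smallest([7, 41, 81]): compare 7 with smallest([41, 81])
smallest([41, 81]): compare 41 with smallest([81])
smallest([81]) = 81  (base case)
Compare 41 with 81 -> 41
Compare 7 with 41 -> 7
Compare 95 with 7 -> 7

7


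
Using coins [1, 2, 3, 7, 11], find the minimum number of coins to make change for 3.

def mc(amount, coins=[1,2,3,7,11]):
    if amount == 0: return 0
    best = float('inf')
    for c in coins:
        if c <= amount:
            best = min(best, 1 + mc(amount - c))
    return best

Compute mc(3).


Building up with DP:
mc(0) = 0
mc(1) = min(1+mc(0)=1+0=1) = 1
mc(2) = min(1+mc(1)=1+1=2, 1+mc(0)=1+0=1) = 1
mc(3) = min(1+mc(2)=1+1=2, 1+mc(1)=1+1=2, 1+mc(0)=1+0=1) = 1

1


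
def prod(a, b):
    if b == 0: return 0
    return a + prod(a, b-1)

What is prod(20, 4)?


prod(20, 4) = 20 + prod(20, 3)
prod(20, 3) = 20 + prod(20, 2)
prod(20, 2) = 20 + prod(20, 1)
prod(20, 1) = 20 + prod(20, 0)
prod(20, 0) = 0  (base case)
Total: 20 + 20 + 20 + 20 + 0 = 80

80


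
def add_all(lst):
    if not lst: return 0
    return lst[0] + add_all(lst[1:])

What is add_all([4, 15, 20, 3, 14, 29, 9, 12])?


add_all([4, 15, 20, 3, 14, 29, 9, 12]) = 4 + add_all([15, 20, 3, 14, 29, 9, 12])
add_all([15, 20, 3, 14, 29, 9, 12]) = 15 + add_all([20, 3, 14, 29, 9, 12])
add_all([20, 3, 14, 29, 9, 12]) = 20 + add_all([3, 14, 29, 9, 12])
add_all([3, 14, 29, 9, 12]) = 3 + add_all([14, 29, 9, 12])
add_all([14, 29, 9, 12]) = 14 + add_all([29, 9, 12])
add_all([29, 9, 12]) = 29 + add_all([9, 12])
add_all([9, 12]) = 9 + add_all([12])
add_all([12]) = 12 + add_all([])
add_all([]) = 0  (base case)
Total: 4 + 15 + 20 + 3 + 14 + 29 + 9 + 12 + 0 = 106

106


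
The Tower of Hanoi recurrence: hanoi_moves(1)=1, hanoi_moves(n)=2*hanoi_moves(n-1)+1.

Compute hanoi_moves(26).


hanoi_moves(26) = 2 * hanoi_moves(25) + 1
hanoi_moves(25) = 2 * hanoi_moves(24) + 1
hanoi_moves(24) = 2 * hanoi_moves(23) + 1
hanoi_moves(23) = 2 * hanoi_moves(22) + 1
hanoi_moves(22) = 2 * hanoi_moves(21) + 1
hanoi_moves(21) = 2 * hanoi_moves(20) + 1
hanoi_moves(20) = 2 * hanoi_moves(19) + 1
hanoi_moves(19) = 2 * hanoi_moves(18) + 1
hanoi_moves(18) = 2 * hanoi_moves(17) + 1
hanoi_moves(17) = 2 * hanoi_moves(16) + 1
hanoi_moves(16) = 2 * hanoi_moves(15) + 1
hanoi_moves(15) = 2 * hanoi_moves(14) + 1
hanoi_moves(14) = 2 * hanoi_moves(13) + 1
hanoi_moves(13) = 2 * hanoi_moves(12) + 1
hanoi_moves(12) = 2 * hanoi_moves(11) + 1
hanoi_moves(11) = 2 * hanoi_moves(10) + 1
hanoi_moves(10) = 2 * hanoi_moves(9) + 1
hanoi_moves(9) = 2 * hanoi_moves(8) + 1
hanoi_moves(8) = 2 * hanoi_moves(7) + 1
hanoi_moves(7) = 2 * hanoi_moves(6) + 1
hanoi_moves(6) = 2 * hanoi_moves(5) + 1
hanoi_moves(5) = 2 * hanoi_moves(4) + 1
hanoi_moves(4) = 2 * hanoi_moves(3) + 1
hanoi_moves(3) = 2 * hanoi_moves(2) + 1
hanoi_moves(2) = 2 * hanoi_moves(1) + 1
hanoi_moves(1) = 1  (base case)
hanoi_moves(2) = 2 * 1 + 1 = 3
hanoi_moves(3) = 2 * 3 + 1 = 7
hanoi_moves(4) = 2 * 7 + 1 = 15
hanoi_moves(5) = 2 * 15 + 1 = 31
hanoi_moves(6) = 2 * 31 + 1 = 63
hanoi_moves(7) = 2 * 63 + 1 = 127
hanoi_moves(8) = 2 * 127 + 1 = 255
hanoi_moves(9) = 2 * 255 + 1 = 511
hanoi_moves(10) = 2 * 511 + 1 = 1023
hanoi_moves(11) = 2 * 1023 + 1 = 2047
hanoi_moves(12) = 2 * 2047 + 1 = 4095
hanoi_moves(13) = 2 * 4095 + 1 = 8191
hanoi_moves(14) = 2 * 8191 + 1 = 16383
hanoi_moves(15) = 2 * 16383 + 1 = 32767
hanoi_moves(16) = 2 * 32767 + 1 = 65535
hanoi_moves(17) = 2 * 65535 + 1 = 131071
hanoi_moves(18) = 2 * 131071 + 1 = 262143
hanoi_moves(19) = 2 * 262143 + 1 = 524287
hanoi_moves(20) = 2 * 524287 + 1 = 1048575
hanoi_moves(21) = 2 * 1048575 + 1 = 2097151
hanoi_moves(22) = 2 * 2097151 + 1 = 4194303
hanoi_moves(23) = 2 * 4194303 + 1 = 8388607
hanoi_moves(24) = 2 * 8388607 + 1 = 16777215
hanoi_moves(25) = 2 * 16777215 + 1 = 33554431
hanoi_moves(26) = 2 * 33554431 + 1 = 67108863

67108863


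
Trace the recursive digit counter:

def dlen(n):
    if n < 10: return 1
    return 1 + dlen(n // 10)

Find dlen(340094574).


dlen(340094574) = 1 + dlen(34009457)
dlen(34009457) = 1 + dlen(3400945)
dlen(3400945) = 1 + dlen(340094)
dlen(340094) = 1 + dlen(34009)
dlen(34009) = 1 + dlen(3400)
dlen(3400) = 1 + dlen(340)
dlen(340) = 1 + dlen(34)
dlen(34) = 1 + dlen(3)
dlen(3) = 1  (base case: 3 < 10)
Unwinding: 1 + 1 + 1 + 1 + 1 + 1 + 1 + 1 + 1 = 9

9


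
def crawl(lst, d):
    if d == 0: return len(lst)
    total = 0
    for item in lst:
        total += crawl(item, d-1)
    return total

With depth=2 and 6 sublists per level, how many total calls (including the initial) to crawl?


At depth 0 (root): 1 call
At depth 1: each of 1 parents calls crawl on 6 children = 6 calls
At depth 2: each of 6 parents calls crawl on 6 children = 36 calls
Total: 1 + 6 + 36 = 43

43


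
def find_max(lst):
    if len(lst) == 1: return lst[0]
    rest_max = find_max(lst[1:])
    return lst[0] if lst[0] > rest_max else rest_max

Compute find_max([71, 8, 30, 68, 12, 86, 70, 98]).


find_max([71, 8, 30, 68, 12, 86, 70, 98]): compare 71 with find_max([8, 30, 68, 12, 86, 70, 98])
find_max([8, 30, 68, 12, 86, 70, 98]): compare 8 with find_max([30, 68, 12, 86, 70, 98])
find_max([30, 68, 12, 86, 70, 98]): compare 30 with find_max([68, 12, 86, 70, 98])
find_max([68, 12, 86, 70, 98]): compare 68 with find_max([12, 86, 70, 98])
find_max([12, 86, 70, 98]): compare 12 with find_max([86, 70, 98])
find_max([86, 70, 98]): compare 86 with find_max([70, 98])
find_max([70, 98]): compare 70 with find_max([98])
find_max([98]) = 98  (base case)
Compare 70 with 98 -> 98
Compare 86 with 98 -> 98
Compare 12 with 98 -> 98
Compare 68 with 98 -> 98
Compare 30 with 98 -> 98
Compare 8 with 98 -> 98
Compare 71 with 98 -> 98

98


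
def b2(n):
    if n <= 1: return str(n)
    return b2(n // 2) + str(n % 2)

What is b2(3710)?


b2(3710) = b2(1855) + '0'
b2(1855) = b2(927) + '1'
b2(927) = b2(463) + '1'
b2(463) = b2(231) + '1'
b2(231) = b2(115) + '1'
b2(115) = b2(57) + '1'
b2(57) = b2(28) + '1'
b2(28) = b2(14) + '0'
b2(14) = b2(7) + '0'
b2(7) = b2(3) + '1'
b2(3) = b2(1) + '1'
b2(1) = '1'  (base case)
Concatenating: '1' + '1' + '1' + '0' + '0' + '1' + '1' + '1' + '1' + '1' + '1' + '0' = '111001111110'

111001111110


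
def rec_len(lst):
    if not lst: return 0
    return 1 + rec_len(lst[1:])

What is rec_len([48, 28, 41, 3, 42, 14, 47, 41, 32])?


rec_len([48, 28, 41, 3, 42, 14, 47, 41, 32]) = 1 + rec_len([28, 41, 3, 42, 14, 47, 41, 32])
rec_len([28, 41, 3, 42, 14, 47, 41, 32]) = 1 + rec_len([41, 3, 42, 14, 47, 41, 32])
rec_len([41, 3, 42, 14, 47, 41, 32]) = 1 + rec_len([3, 42, 14, 47, 41, 32])
rec_len([3, 42, 14, 47, 41, 32]) = 1 + rec_len([42, 14, 47, 41, 32])
rec_len([42, 14, 47, 41, 32]) = 1 + rec_len([14, 47, 41, 32])
rec_len([14, 47, 41, 32]) = 1 + rec_len([47, 41, 32])
rec_len([47, 41, 32]) = 1 + rec_len([41, 32])
rec_len([41, 32]) = 1 + rec_len([32])
rec_len([32]) = 1 + rec_len([])
rec_len([]) = 0  (base case)
Unwinding: 1 + 1 + 1 + 1 + 1 + 1 + 1 + 1 + 1 + 0 = 9

9


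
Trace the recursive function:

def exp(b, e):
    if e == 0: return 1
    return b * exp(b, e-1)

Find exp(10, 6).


exp(10, 6)
= 10 * exp(10, 5)
= 10 * 10 * exp(10, 4)
= 10 * 10 * 10 * exp(10, 3)
= 10 * 10 * 10 * 10 * exp(10, 2)
= 10 * 10 * 10 * 10 * 10 * exp(10, 1)
= 10 * 10 * 10 * 10 * 10 * 10 * exp(10, 0)
= 10 * 10 * 10 * 10 * 10 * 10 * 1
= 1000000

1000000


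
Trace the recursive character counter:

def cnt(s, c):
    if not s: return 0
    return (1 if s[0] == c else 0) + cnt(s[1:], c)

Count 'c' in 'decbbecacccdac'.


s[0]='d' != 'c' -> 0
s[0]='e' != 'c' -> 0
s[0]='c' == 'c' -> 1
s[0]='b' != 'c' -> 0
s[0]='b' != 'c' -> 0
s[0]='e' != 'c' -> 0
s[0]='c' == 'c' -> 1
s[0]='a' != 'c' -> 0
s[0]='c' == 'c' -> 1
s[0]='c' == 'c' -> 1
s[0]='c' == 'c' -> 1
s[0]='d' != 'c' -> 0
s[0]='a' != 'c' -> 0
s[0]='c' == 'c' -> 1
Sum: 0 + 0 + 1 + 0 + 0 + 0 + 1 + 0 + 1 + 1 + 1 + 0 + 0 + 1 = 6

6


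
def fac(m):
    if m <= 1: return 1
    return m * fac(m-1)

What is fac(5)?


fac(5)
= 5 * fac(4)
= 5 * 4 * fac(3)
= 5 * 4 * 3 * fac(2)
= 5 * 4 * 3 * 2 * fac(1)
= 5 * 4 * 3 * 2 * 1
= 120

120


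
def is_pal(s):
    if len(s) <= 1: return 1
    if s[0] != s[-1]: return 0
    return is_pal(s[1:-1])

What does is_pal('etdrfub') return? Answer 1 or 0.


is_pal('etdrfub'): s[0]='e' != s[-1]='b' -> return 0
Result: 0 (not a palindrome)

0


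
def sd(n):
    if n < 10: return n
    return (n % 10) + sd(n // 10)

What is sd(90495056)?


sd(90495056) = 6 + sd(9049505)
sd(9049505) = 5 + sd(904950)
sd(904950) = 0 + sd(90495)
sd(90495) = 5 + sd(9049)
sd(9049) = 9 + sd(904)
sd(904) = 4 + sd(90)
sd(90) = 0 + sd(9)
sd(9) = 9  (base case)
Total: 6 + 5 + 0 + 5 + 9 + 4 + 0 + 9 = 38

38


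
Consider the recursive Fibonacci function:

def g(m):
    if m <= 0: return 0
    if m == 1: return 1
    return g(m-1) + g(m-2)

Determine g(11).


Computing g(11) bottom-up:
g(0) = 0
g(1) = 1
g(2) = g(1) + g(0) = 1 + 0 = 1
g(3) = g(2) + g(1) = 1 + 1 = 2
g(4) = g(3) + g(2) = 2 + 1 = 3
g(5) = g(4) + g(3) = 3 + 2 = 5
g(6) = g(5) + g(4) = 5 + 3 = 8
g(7) = g(6) + g(5) = 8 + 5 = 13
g(8) = g(7) + g(6) = 13 + 8 = 21
g(9) = g(8) + g(7) = 21 + 13 = 34
g(10) = g(9) + g(8) = 34 + 21 = 55
g(11) = g(10) + g(9) = 55 + 34 = 89

89


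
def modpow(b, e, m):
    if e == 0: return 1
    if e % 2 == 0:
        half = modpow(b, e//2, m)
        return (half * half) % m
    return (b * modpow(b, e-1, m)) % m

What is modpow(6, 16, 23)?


modpow(6, 16, 23): e is even, compute modpow(6, 8, 23)
  modpow(6, 8, 23): e is even, compute modpow(6, 4, 23)
    modpow(6, 4, 23): e is even, compute modpow(6, 2, 23)
      modpow(6, 2, 23): e is even, compute modpow(6, 1, 23)
        modpow(6, 1, 23): e is odd, compute modpow(6, 0, 23)
          modpow(6, 0, 23) = 1
        (6 * 1) % 23 = 6
      half=6, (6*6) % 23 = 13
    half=13, (13*13) % 23 = 8
  half=8, (8*8) % 23 = 18
half=18, (18*18) % 23 = 2

2


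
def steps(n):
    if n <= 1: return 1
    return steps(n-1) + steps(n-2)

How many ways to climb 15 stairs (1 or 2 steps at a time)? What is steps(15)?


Building up from base cases:
steps(0) = 1
steps(1) = 1
steps(2) = steps(1) + steps(0) = 1 + 1 = 2
steps(3) = steps(2) + steps(1) = 2 + 1 = 3
steps(4) = steps(3) + steps(2) = 3 + 2 = 5
steps(5) = steps(4) + steps(3) = 5 + 3 = 8
steps(6) = steps(5) + steps(4) = 8 + 5 = 13
steps(7) = steps(6) + steps(5) = 13 + 8 = 21
steps(8) = steps(7) + steps(6) = 21 + 13 = 34
steps(9) = steps(8) + steps(7) = 34 + 21 = 55
steps(10) = steps(9) + steps(8) = 55 + 34 = 89
steps(11) = steps(10) + steps(9) = 89 + 55 = 144
steps(12) = steps(11) + steps(10) = 144 + 89 = 233
steps(13) = steps(12) + steps(11) = 233 + 144 = 377
steps(14) = steps(13) + steps(12) = 377 + 233 = 610
steps(15) = steps(14) + steps(13) = 610 + 377 = 987

987


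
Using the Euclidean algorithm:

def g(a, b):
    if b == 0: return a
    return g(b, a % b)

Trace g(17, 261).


g(17, 261) = g(261, 17)
g(261, 17) = g(17, 6)
g(17, 6) = g(6, 5)
g(6, 5) = g(5, 1)
g(5, 1) = g(1, 0)
g(1, 0) = 1  (base case)

1


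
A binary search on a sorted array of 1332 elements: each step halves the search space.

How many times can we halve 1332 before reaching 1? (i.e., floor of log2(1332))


1332 / 2 = 666
666 / 2 = 333
333 / 2 = 166
166 / 2 = 83
83 / 2 = 41
41 / 2 = 20
20 / 2 = 10
10 / 2 = 5
5 / 2 = 2
2 / 2 = 1
Reached 1 after 10 halvings

10


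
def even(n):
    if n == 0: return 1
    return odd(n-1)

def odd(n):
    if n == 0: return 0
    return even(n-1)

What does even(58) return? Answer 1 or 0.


even(58) = odd(57)
odd(57) = even(56)
even(56) = odd(55)
odd(55) = even(54)
even(54) = odd(53)
odd(53) = even(52)
even(52) = odd(51)
odd(51) = even(50)
even(50) = odd(49)
odd(49) = even(48)
even(48) = odd(47)
odd(47) = even(46)
even(46) = odd(45)
odd(45) = even(44)
even(44) = odd(43)
odd(43) = even(42)
even(42) = odd(41)
odd(41) = even(40)
even(40) = odd(39)
odd(39) = even(38)
even(38) = odd(37)
odd(37) = even(36)
even(36) = odd(35)
odd(35) = even(34)
even(34) = odd(33)
odd(33) = even(32)
even(32) = odd(31)
odd(31) = even(30)
even(30) = odd(29)
odd(29) = even(28)
even(28) = odd(27)
odd(27) = even(26)
even(26) = odd(25)
odd(25) = even(24)
even(24) = odd(23)
odd(23) = even(22)
even(22) = odd(21)
odd(21) = even(20)
even(20) = odd(19)
odd(19) = even(18)
even(18) = odd(17)
odd(17) = even(16)
even(16) = odd(15)
odd(15) = even(14)
even(14) = odd(13)
odd(13) = even(12)
even(12) = odd(11)
odd(11) = even(10)
even(10) = odd(9)
odd(9) = even(8)
even(8) = odd(7)
odd(7) = even(6)
even(6) = odd(5)
odd(5) = even(4)
even(4) = odd(3)
odd(3) = even(2)
even(2) = odd(1)
odd(1) = even(0)
even(0) = 1  (base case)
Result: 1

1


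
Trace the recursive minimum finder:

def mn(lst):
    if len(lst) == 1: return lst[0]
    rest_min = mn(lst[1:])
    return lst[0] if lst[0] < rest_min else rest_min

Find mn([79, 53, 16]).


mn([79, 53, 16]): compare 79 with mn([53, 16])
mn([53, 16]): compare 53 with mn([16])
mn([16]) = 16  (base case)
Compare 53 with 16 -> 16
Compare 79 with 16 -> 16

16


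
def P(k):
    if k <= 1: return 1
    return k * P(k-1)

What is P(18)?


P(18)
= 18 * P(17)
= 18 * 17 * P(16)
= 18 * 17 * 16 * P(15)
= 18 * 17 * 16 * 15 * P(14)
= 18 * 17 * 16 * 15 * 14 * P(13)
= 18 * 17 * 16 * 15 * 14 * 13 * P(12)
= 18 * 17 * 16 * 15 * 14 * 13 * 12 * P(11)
= 18 * 17 * 16 * 15 * 14 * 13 * 12 * 11 * P(10)
= 18 * 17 * 16 * 15 * 14 * 13 * 12 * 11 * 10 * P(9)
= 18 * 17 * 16 * 15 * 14 * 13 * 12 * 11 * 10 * 9 * P(8)
= 18 * 17 * 16 * 15 * 14 * 13 * 12 * 11 * 10 * 9 * 8 * P(7)
= 18 * 17 * 16 * 15 * 14 * 13 * 12 * 11 * 10 * 9 * 8 * 7 * P(6)
= 18 * 17 * 16 * 15 * 14 * 13 * 12 * 11 * 10 * 9 * 8 * 7 * 6 * P(5)
= 18 * 17 * 16 * 15 * 14 * 13 * 12 * 11 * 10 * 9 * 8 * 7 * 6 * 5 * P(4)
= 18 * 17 * 16 * 15 * 14 * 13 * 12 * 11 * 10 * 9 * 8 * 7 * 6 * 5 * 4 * P(3)
= 18 * 17 * 16 * 15 * 14 * 13 * 12 * 11 * 10 * 9 * 8 * 7 * 6 * 5 * 4 * 3 * P(2)
= 18 * 17 * 16 * 15 * 14 * 13 * 12 * 11 * 10 * 9 * 8 * 7 * 6 * 5 * 4 * 3 * 2 * P(1)
= 18 * 17 * 16 * 15 * 14 * 13 * 12 * 11 * 10 * 9 * 8 * 7 * 6 * 5 * 4 * 3 * 2 * 1
= 6402373705728000

6402373705728000


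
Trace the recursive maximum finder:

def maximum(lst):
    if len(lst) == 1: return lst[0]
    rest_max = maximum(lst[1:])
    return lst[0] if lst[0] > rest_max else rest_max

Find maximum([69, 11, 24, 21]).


maximum([69, 11, 24, 21]): compare 69 with maximum([11, 24, 21])
maximum([11, 24, 21]): compare 11 with maximum([24, 21])
maximum([24, 21]): compare 24 with maximum([21])
maximum([21]) = 21  (base case)
Compare 24 with 21 -> 24
Compare 11 with 24 -> 24
Compare 69 with 24 -> 69

69


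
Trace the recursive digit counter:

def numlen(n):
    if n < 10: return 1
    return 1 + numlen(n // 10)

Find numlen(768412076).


numlen(768412076) = 1 + numlen(76841207)
numlen(76841207) = 1 + numlen(7684120)
numlen(7684120) = 1 + numlen(768412)
numlen(768412) = 1 + numlen(76841)
numlen(76841) = 1 + numlen(7684)
numlen(7684) = 1 + numlen(768)
numlen(768) = 1 + numlen(76)
numlen(76) = 1 + numlen(7)
numlen(7) = 1  (base case: 7 < 10)
Unwinding: 1 + 1 + 1 + 1 + 1 + 1 + 1 + 1 + 1 = 9

9


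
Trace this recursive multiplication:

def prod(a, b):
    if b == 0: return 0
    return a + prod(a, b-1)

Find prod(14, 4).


prod(14, 4) = 14 + prod(14, 3)
prod(14, 3) = 14 + prod(14, 2)
prod(14, 2) = 14 + prod(14, 1)
prod(14, 1) = 14 + prod(14, 0)
prod(14, 0) = 0  (base case)
Total: 14 + 14 + 14 + 14 + 0 = 56

56


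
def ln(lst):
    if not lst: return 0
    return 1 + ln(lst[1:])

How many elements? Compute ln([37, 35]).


ln([37, 35]) = 1 + ln([35])
ln([35]) = 1 + ln([])
ln([]) = 0  (base case)
Unwinding: 1 + 1 + 0 = 2

2


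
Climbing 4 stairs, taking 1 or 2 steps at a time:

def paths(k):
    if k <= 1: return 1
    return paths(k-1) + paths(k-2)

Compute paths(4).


Building up from base cases:
paths(0) = 1
paths(1) = 1
paths(2) = paths(1) + paths(0) = 1 + 1 = 2
paths(3) = paths(2) + paths(1) = 2 + 1 = 3
paths(4) = paths(3) + paths(2) = 3 + 2 = 5

5


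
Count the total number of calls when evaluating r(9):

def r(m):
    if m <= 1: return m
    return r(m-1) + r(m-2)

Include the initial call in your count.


Let C(n) = total calls for r(n)
C(0) = 1, C(1) = 1
C(2) = 1 + C(1) + C(0) = 1 + 1 + 1 = 3
C(3) = 1 + C(2) + C(1) = 1 + 3 + 1 = 5
C(4) = 1 + C(3) + C(2) = 1 + 5 + 3 = 9
C(5) = 1 + C(4) + C(3) = 1 + 9 + 5 = 15
C(6) = 1 + C(5) + C(4) = 1 + 15 + 9 = 25
C(7) = 1 + C(6) + C(5) = 1 + 25 + 15 = 41
C(8) = 1 + C(7) + C(6) = 1 + 41 + 25 = 67
C(9) = 1 + C(8) + C(7) = 1 + 67 + 41 = 109

109


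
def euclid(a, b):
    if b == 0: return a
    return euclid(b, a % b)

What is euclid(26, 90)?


euclid(26, 90) = euclid(90, 26)
euclid(90, 26) = euclid(26, 12)
euclid(26, 12) = euclid(12, 2)
euclid(12, 2) = euclid(2, 0)
euclid(2, 0) = 2  (base case)

2


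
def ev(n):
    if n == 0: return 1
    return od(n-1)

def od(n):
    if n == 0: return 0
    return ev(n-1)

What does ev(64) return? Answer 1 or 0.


ev(64) = od(63)
od(63) = ev(62)
ev(62) = od(61)
od(61) = ev(60)
ev(60) = od(59)
od(59) = ev(58)
ev(58) = od(57)
od(57) = ev(56)
ev(56) = od(55)
od(55) = ev(54)
ev(54) = od(53)
od(53) = ev(52)
ev(52) = od(51)
od(51) = ev(50)
ev(50) = od(49)
od(49) = ev(48)
ev(48) = od(47)
od(47) = ev(46)
ev(46) = od(45)
od(45) = ev(44)
ev(44) = od(43)
od(43) = ev(42)
ev(42) = od(41)
od(41) = ev(40)
ev(40) = od(39)
od(39) = ev(38)
ev(38) = od(37)
od(37) = ev(36)
ev(36) = od(35)
od(35) = ev(34)
ev(34) = od(33)
od(33) = ev(32)
ev(32) = od(31)
od(31) = ev(30)
ev(30) = od(29)
od(29) = ev(28)
ev(28) = od(27)
od(27) = ev(26)
ev(26) = od(25)
od(25) = ev(24)
ev(24) = od(23)
od(23) = ev(22)
ev(22) = od(21)
od(21) = ev(20)
ev(20) = od(19)
od(19) = ev(18)
ev(18) = od(17)
od(17) = ev(16)
ev(16) = od(15)
od(15) = ev(14)
ev(14) = od(13)
od(13) = ev(12)
ev(12) = od(11)
od(11) = ev(10)
ev(10) = od(9)
od(9) = ev(8)
ev(8) = od(7)
od(7) = ev(6)
ev(6) = od(5)
od(5) = ev(4)
ev(4) = od(3)
od(3) = ev(2)
ev(2) = od(1)
od(1) = ev(0)
ev(0) = 1  (base case)
Result: 1

1


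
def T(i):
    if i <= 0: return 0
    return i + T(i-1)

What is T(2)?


T(2)
= 2 + 1 + T(0)
= 2 + 1 + 0
= 3

3


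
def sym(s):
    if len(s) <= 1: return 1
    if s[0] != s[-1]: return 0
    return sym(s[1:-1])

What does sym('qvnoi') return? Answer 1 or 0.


sym('qvnoi'): s[0]='q' != s[-1]='i' -> return 0
Result: 0 (not a palindrome)

0
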